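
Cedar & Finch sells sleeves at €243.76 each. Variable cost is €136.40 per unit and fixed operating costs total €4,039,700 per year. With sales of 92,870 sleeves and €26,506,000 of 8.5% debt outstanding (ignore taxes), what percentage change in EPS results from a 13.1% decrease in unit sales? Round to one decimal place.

-35.5%

Total contribution margin = 92,870 × €107.36 = €9,970,523.20.
Subtracting fixed costs: EBIT = €9,970,523.20 − €4,039,700 = €5,930,823.20.
Interest = €2,253,010.00, so EBIT − I = €3,677,813.20.
DCL = total CM / (EBIT − I) = €9,970,523.20 / €3,677,813.20 = 2.7110.
%ΔEPS = DCL × %ΔSales = 2.7110 × -13.1% = -35.5%.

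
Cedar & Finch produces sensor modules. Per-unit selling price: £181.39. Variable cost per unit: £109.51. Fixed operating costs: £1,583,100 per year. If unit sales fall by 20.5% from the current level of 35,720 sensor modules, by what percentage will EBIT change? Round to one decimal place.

-53.5%

Contribution at this volume is 35,720 × £71.88 = £2,567,553.60.
Subtracting fixed costs: EBIT = £2,567,553.60 − £1,583,100 = £984,453.60.
DOL = contribution ÷ EBIT = £2,567,553.60 ÷ £984,453.60 = 2.6081.
So EBIT moves 2.6081 × (-20.5%) = -53.5%.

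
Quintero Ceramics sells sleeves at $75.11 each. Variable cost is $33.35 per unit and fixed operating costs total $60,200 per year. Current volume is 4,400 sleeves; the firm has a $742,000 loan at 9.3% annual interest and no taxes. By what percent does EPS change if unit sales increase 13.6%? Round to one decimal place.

Total contribution margin = 4,400 × $41.76 = $183,744.00.
Subtracting fixed costs: EBIT = $183,744.00 − $60,200 = $123,544.00.
After interest of $69,006.00, pre-tax earnings = $54,538.00.
DCL = total CM / (EBIT − I) = $183,744.00 / $54,538.00 = 3.3691.
%ΔEPS = DCL × %ΔSales = 3.3691 × +13.6% = +45.8%.

+45.8%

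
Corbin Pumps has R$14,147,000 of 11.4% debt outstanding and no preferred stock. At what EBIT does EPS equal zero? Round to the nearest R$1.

Annual interest = 11.4% × R$14,147,000 = R$1,612,758.00.
Without preferred stock the financial break-even is simply EBIT = interest = R$1,612,758.00.

R$1,612,758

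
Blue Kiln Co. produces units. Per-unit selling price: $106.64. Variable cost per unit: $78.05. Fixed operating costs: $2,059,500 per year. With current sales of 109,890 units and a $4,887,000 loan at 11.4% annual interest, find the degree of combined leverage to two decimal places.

5.98

Contribution at this volume is 109,890 × $28.59 = $3,141,755.10.
EBIT = $3,141,755.10 − $2,059,500 = $1,082,255.10. Interest = $557,118.00.
DOL = $3,141,755.10 ÷ $1,082,255.10 = 2.9030; DFL = $1,082,255.10 ÷ $525,137.10 = 2.0609.
Combined leverage = 2.9030 × 2.0609 = 5.9828.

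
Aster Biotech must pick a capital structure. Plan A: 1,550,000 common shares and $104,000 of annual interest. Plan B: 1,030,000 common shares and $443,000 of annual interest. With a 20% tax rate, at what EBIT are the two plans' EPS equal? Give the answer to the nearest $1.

At indifference, (EBIT − 104,000)(1 − t)/1,550,000 = (EBIT − 443,000)(1 − t)/1,030,000.
The (1 − t) factor cancels: (EBIT − 104,000) × 1,030,000 = (EBIT − 443,000) × 1,550,000.
EBIT × (1,550,000 − 1,030,000) = 443,000 × 1,550,000 − 104,000 × 1,030,000 = 579,530,000,000, so EBIT = 579,530,000,000 ÷ 520,000 = 1,114,480.77.

$1,114,481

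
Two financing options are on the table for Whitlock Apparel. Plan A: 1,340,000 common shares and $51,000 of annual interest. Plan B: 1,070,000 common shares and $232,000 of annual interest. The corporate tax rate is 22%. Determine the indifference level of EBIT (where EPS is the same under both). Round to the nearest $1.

$949,296

Set EPS_A = EPS_B: (EBIT − $51,000)(1 − 0.22) ÷ 1,340,000 = (EBIT − $232,000)(1 − 0.22) ÷ 1,070,000.
The (1 − t) factor cancels: (EBIT − 51,000) × 1,070,000 = (EBIT − 232,000) × 1,340,000.
Solving, EBIT = (232,000·1,340,000 − 51,000·1,070,000) / (1,340,000 − 1,070,000) = 256,310,000,000 / 270,000 = 949,296.30.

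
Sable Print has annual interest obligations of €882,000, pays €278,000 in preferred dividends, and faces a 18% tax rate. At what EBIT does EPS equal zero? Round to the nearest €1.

Preferred dividends are paid after tax, so their pre-tax equivalent is €278,000 ÷ (1 − 0.18) = €339,024.39.
EPS = 0 when EBIT covers interest plus the pre-tax preferred burden: €882,000 + €339,024.39 = €1,221,024.39.

€1,221,024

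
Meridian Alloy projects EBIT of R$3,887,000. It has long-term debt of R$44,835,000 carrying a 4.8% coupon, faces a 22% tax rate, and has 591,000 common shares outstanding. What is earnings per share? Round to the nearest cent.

Pre-tax income = R$3,887,000 − R$2,152,080.00 = R$1,734,920.00.
After tax at 22%: net income = R$1,734,920.00 × 0.78 = R$1,353,237.60.
Per share: R$1,353,237.60 / 591,000 shares = R$2.29.

R$2.29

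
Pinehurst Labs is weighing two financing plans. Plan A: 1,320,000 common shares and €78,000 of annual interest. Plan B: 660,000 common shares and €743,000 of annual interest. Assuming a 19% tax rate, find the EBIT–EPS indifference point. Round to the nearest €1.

Set EPS_A = EPS_B: (EBIT − €78,000)(1 − 0.19) ÷ 1,320,000 = (EBIT − €743,000)(1 − 0.19) ÷ 660,000.
The (1 − t) factor cancels: (EBIT − 78,000) × 660,000 = (EBIT − 743,000) × 1,320,000.
Solving, EBIT = (743,000·1,320,000 − 78,000·660,000) / (1,320,000 − 660,000) = 929,280,000,000 / 660,000 = 1,408,000.00.

€1,408,000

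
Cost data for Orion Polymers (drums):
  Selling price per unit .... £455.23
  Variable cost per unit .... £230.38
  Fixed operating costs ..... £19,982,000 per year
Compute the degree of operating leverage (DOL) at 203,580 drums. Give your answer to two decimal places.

At 203,580 units, contribution = 203,580 × £224.85 = £45,774,963.00.
EBIT = £45,774,963.00 − £19,982,000 = £25,792,963.00.
Degree of operating leverage = £45,774,963.00 / £25,792,963.00 = 1.7747.

1.77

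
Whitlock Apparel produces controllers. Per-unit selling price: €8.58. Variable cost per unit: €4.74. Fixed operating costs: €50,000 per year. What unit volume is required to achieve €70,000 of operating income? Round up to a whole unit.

31,250 controllers

Unit CM = price − variable cost = €8.58 − €4.74 = €3.84.
Need Q such that Q × €3.84 − €50,000 = €70,000, i.e. Q = €120,000 / €3.84 = 31,250.00 → 31,250.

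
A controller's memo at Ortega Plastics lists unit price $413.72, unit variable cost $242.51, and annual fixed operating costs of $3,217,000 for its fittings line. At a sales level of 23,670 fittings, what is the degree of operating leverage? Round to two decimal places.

At 23,670 units, contribution = 23,670 × $171.21 = $4,052,540.70.
Subtracting fixed costs: EBIT = $4,052,540.70 − $3,217,000 = $835,540.70.
DOL = contribution ÷ EBIT = $4,052,540.70 ÷ $835,540.70 = 4.8502.

4.85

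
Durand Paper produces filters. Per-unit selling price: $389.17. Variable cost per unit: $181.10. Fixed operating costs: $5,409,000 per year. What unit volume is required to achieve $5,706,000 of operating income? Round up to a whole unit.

53,420 filters

Unit CM = price − variable cost = $389.17 − $181.10 = $208.07.
Units = (FC + target) / CM = ($5,409,000 + $5,706,000) / $208.07 = 53,419.52, so 53,420 filters.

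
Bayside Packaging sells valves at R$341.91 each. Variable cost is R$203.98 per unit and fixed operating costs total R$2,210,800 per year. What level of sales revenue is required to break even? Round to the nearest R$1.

R$5,480,277

CM per unit = R$341.91 − R$203.98 = R$137.93; CM ratio = R$137.93 / R$341.91 = 0.4034.
Break-even sales = FC ÷ CM ratio = R$2,210,800 × R$341.91 / R$137.93 = R$5,480,277.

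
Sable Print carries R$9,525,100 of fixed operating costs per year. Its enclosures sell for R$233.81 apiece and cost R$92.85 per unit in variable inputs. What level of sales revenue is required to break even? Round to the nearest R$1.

R$15,799,260

Contribution margin per unit = R$233.81 − R$92.85 = R$140.96, a CM ratio of R$140.96 ÷ R$233.81 = 0.6029.
Break-even sales = FC ÷ CM ratio = R$9,525,100 × R$233.81 / R$140.96 = R$15,799,260.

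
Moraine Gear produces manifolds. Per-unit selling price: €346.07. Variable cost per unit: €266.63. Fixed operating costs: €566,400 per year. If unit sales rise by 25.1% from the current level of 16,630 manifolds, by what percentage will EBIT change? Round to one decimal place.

+43.9%

Contribution at this volume is 16,630 × €79.44 = €1,321,087.20.
Operating income = contribution − fixed costs = €1,321,087.20 − €566,400 = €754,687.20.
DOL = contribution ÷ EBIT = €1,321,087.20 ÷ €754,687.20 = 1.7505.
So EBIT moves 1.7505 × (+25.1%) = +43.9%.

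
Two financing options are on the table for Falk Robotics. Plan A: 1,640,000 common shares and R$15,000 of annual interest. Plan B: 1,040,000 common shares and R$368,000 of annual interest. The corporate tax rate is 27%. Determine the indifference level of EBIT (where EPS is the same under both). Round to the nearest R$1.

At indifference, (EBIT − 15,000)(1 − t)/1,640,000 = (EBIT − 368,000)(1 − t)/1,040,000.
Cancelling (1 − t) and cross-multiplying: 1,040,000·(EBIT − 15,000) = 1,640,000·(EBIT − 368,000).
EBIT × (1,640,000 − 1,040,000) = 368,000 × 1,640,000 − 15,000 × 1,040,000 = 587,920,000,000, so EBIT = 587,920,000,000 ÷ 600,000 = 979,866.67.

R$979,867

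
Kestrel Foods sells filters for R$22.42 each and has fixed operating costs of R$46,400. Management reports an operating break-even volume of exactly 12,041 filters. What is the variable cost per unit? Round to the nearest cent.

R$18.57

Contribution per unit must be FC / Q = R$46,400 / 12,041 = R$3.8535.
Variable cost per unit = R$22.42 − R$3.8535 = R$18.57.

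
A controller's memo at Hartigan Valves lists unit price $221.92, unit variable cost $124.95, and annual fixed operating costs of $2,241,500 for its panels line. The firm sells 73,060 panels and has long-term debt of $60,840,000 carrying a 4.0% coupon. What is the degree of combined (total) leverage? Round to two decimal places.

Total contribution margin = 73,060 × $96.97 = $7,084,628.20.
EBIT = $7,084,628.20 − $2,241,500 = $4,843,128.20. Interest = $2,433,600.00, so EBIT − I = $2,409,528.20.
Degree of total leverage = total CM / (EBIT − interest) = $7,084,628.20 / $2,409,528.20 = 2.9403.

2.94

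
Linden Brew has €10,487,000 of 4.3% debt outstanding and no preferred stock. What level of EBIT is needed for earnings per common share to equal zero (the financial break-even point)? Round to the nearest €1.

€450,941

Annual interest = 4.3% × €10,487,000 = €450,941.00.
With no preferred dividends, EPS = 0 when EBIT exactly covers interest, so the financial break-even EBIT is €450,941.00.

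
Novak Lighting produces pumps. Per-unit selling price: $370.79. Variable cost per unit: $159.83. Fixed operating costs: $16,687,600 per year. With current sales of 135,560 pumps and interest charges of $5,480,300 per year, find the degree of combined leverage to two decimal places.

4.45

At 135,560 units, contribution = 135,560 × $210.96 = $28,597,737.60.
EBIT = $28,597,737.60 − $16,687,600 = $11,910,137.60. Interest = $5,480,300.00.
DOL = $28,597,737.60 ÷ $11,910,137.60 = 2.4011; DFL = $11,910,137.60 ÷ $6,429,837.60 = 1.8523.
Combined leverage = 2.4011 × 1.8523 = 4.4476.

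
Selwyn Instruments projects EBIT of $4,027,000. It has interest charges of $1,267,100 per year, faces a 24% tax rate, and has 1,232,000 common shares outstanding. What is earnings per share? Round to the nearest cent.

$1.70

Interest = $1,267,100.00, so EBT = $4,027,000 − $1,267,100.00 = $2,759,900.00.
After tax at 24%: net income = $2,759,900.00 × 0.76 = $2,097,524.00.
EPS = $2,097,524.00 ÷ 1,232,000 = $1.70.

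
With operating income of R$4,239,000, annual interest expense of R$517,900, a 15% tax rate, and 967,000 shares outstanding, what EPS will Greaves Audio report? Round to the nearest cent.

R$3.27

Interest = R$517,900.00, so EBT = R$4,239,000 − R$517,900.00 = R$3,721,100.00.
Net income = R$3,721,100.00 × (1 − 0.15) = R$3,162,935.00.
EPS = R$3,162,935.00 ÷ 967,000 = R$3.27.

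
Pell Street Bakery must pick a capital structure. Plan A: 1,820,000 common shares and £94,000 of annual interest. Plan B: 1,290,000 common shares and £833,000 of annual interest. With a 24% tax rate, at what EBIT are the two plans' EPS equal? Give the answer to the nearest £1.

£2,631,698

At indifference, (EBIT − 94,000)(1 − t)/1,820,000 = (EBIT − 833,000)(1 − t)/1,290,000.
The (1 − t) factor cancels: (EBIT − 94,000) × 1,290,000 = (EBIT − 833,000) × 1,820,000.
Solving, EBIT = (833,000·1,820,000 − 94,000·1,290,000) / (1,820,000 − 1,290,000) = 1,394,800,000,000 / 530,000 = 2,631,698.11.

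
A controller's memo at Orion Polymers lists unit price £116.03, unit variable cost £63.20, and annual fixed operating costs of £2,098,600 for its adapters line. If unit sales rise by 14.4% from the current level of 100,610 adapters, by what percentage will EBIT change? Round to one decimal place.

At 100,610 units, contribution = 100,610 × £52.83 = £5,315,226.30.
Subtracting fixed costs: EBIT = £5,315,226.30 − £2,098,600 = £3,216,626.30.
So DOL = total CM / EBIT = £5,315,226.30 / £3,216,626.30 = 1.6524.
So EBIT moves 1.6524 × (+14.4%) = +23.8%.

+23.8%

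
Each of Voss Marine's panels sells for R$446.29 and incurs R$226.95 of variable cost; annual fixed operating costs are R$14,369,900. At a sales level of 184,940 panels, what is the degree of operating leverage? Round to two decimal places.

1.55

At 184,940 units, contribution = 184,940 × R$219.34 = R$40,564,739.60.
Subtracting fixed costs: EBIT = R$40,564,739.60 − R$14,369,900 = R$26,194,839.60.
Degree of operating leverage = R$40,564,739.60 / R$26,194,839.60 = 1.5486.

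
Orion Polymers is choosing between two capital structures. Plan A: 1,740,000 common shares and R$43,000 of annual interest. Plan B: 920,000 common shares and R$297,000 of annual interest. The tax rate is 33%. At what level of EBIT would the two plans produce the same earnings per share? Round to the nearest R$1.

R$581,976

At indifference, (EBIT − 43,000)(1 − t)/1,740,000 = (EBIT − 297,000)(1 − t)/920,000.
Cancelling (1 − t) and cross-multiplying: 920,000·(EBIT − 43,000) = 1,740,000·(EBIT − 297,000).
EBIT × (1,740,000 − 920,000) = 297,000 × 1,740,000 − 43,000 × 920,000 = 477,220,000,000, so EBIT = 477,220,000,000 ÷ 820,000 = 581,975.61.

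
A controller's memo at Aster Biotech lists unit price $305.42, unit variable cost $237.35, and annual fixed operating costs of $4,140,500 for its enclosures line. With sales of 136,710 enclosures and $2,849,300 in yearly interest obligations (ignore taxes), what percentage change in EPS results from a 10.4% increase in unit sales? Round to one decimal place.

Total contribution margin = 136,710 × $68.07 = $9,305,849.70.
Subtracting fixed costs: EBIT = $9,305,849.70 − $4,140,500 = $5,165,349.70.
Interest = $2,849,300.00, so EBIT − I = $2,316,049.70.
DCL = total CM / (EBIT − I) = $9,305,849.70 / $2,316,049.70 = 4.0180.
%ΔEPS = DCL × %ΔSales = 4.0180 × +10.4% = +41.8%.

+41.8%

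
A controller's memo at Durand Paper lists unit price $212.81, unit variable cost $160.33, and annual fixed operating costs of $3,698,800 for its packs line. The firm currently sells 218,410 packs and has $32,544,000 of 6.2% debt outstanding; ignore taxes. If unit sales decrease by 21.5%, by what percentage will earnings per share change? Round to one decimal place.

Contribution at this volume is 218,410 × $52.48 = $11,462,156.80.
EBIT = $11,462,156.80 − $3,698,800 = $7,763,356.80.
Interest = $2,017,728.00, so EBIT − I = $5,745,628.80.
DCL = total CM / (EBIT − I) = $11,462,156.80 / $5,745,628.80 = 1.9949.
%ΔEPS = DCL × %ΔSales = 1.9949 × -21.5% = -42.9%.

-42.9%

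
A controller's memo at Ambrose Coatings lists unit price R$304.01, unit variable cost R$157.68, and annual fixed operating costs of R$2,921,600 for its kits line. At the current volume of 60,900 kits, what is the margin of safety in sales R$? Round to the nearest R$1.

R$12,444,397

Unit CM = price − variable cost = R$304.01 − R$157.68 = R$146.33. Break-even units = R$2,921,600 ÷ R$146.33 = 19,965.83; break-even revenue = 19,965.83 × R$304.01 = R$6,069,812.18.
Actual sales revenue = 60,900 × R$304.01 = R$18,514,209.00.
Margin of safety = R$18,514,209.00 − R$6,069,812.18 = R$12,444,397.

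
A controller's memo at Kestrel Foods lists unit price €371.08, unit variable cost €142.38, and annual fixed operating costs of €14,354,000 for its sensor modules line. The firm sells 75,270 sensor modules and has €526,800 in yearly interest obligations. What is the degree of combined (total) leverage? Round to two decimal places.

Total contribution margin = 75,270 × €228.70 = €17,214,249.00.
Subtracting fixed costs: EBIT = €17,214,249.00 − €14,354,000 = €2,860,249.00. Interest = €526,800.00, so EBIT − I = €2,333,449.00.
DCL = contribution ÷ (EBIT − I) = €17,214,249.00 ÷ €2,333,449.00 = 7.3772.

7.38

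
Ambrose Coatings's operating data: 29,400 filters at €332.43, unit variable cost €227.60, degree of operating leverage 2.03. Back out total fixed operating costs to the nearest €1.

€1,563,774

Contribution at this volume is 29,400 × €104.83 = €3,082,002.00.
DOL = contribution / EBIT, so EBIT = €3,082,002.00 / 2.03 = €1,518,227.59.
And FC = contribution − EBIT = €3,082,002.00 − €1,518,227.59 = €1,563,774.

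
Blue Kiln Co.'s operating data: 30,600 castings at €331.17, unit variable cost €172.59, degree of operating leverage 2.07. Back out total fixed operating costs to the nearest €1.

Contribution at this volume is 30,600 × €158.58 = €4,852,548.00.
DOL = contribution / EBIT, so EBIT = €4,852,548.00 / 2.07 = €2,344,226.09.
And FC = contribution − EBIT = €4,852,548.00 − €2,344,226.09 = €2,508,322.

€2,508,322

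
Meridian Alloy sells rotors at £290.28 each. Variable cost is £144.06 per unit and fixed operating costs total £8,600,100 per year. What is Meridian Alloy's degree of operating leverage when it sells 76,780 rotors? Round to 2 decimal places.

Total contribution margin = 76,780 × £146.22 = £11,226,771.60.
EBIT = £11,226,771.60 − £8,600,100 = £2,626,671.60.
DOL = contribution ÷ EBIT = £11,226,771.60 ÷ £2,626,671.60 = 4.2741.

4.27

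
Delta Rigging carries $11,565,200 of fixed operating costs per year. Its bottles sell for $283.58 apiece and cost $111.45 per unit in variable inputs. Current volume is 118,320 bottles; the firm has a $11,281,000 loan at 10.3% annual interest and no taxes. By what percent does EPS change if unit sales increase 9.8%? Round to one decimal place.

Contribution at this volume is 118,320 × $172.13 = $20,366,421.60.
Subtracting fixed costs: EBIT = $20,366,421.60 − $11,565,200 = $8,801,221.60.
After interest of $1,161,943.00, pre-tax earnings = $7,639,278.60.
DCL = total CM / (EBIT − I) = $20,366,421.60 / $7,639,278.60 = 2.6660.
EPS therefore changes by 2.6660 × (+9.8%) = +26.1%.

+26.1%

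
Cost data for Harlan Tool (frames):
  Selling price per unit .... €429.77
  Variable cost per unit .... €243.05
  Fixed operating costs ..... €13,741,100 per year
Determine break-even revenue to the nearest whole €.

€31,627,638

Contribution margin per unit = €429.77 − €243.05 = €186.72, a CM ratio of €186.72 ÷ €429.77 = 0.4345.
Break-even revenue = fixed costs × price ÷ CM = €13,741,100 × €429.77 ÷ €186.72 = €31,627,638.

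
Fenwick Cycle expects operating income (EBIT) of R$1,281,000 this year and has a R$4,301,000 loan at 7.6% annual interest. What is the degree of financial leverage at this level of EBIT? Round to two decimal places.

Annual interest charges come to R$326,876.00.
DFL = EBIT ÷ (EBIT − I) = R$1,281,000 ÷ (R$1,281,000 − R$326,876.00) = R$1,281,000 ÷ R$954,124.00 = 1.3426.

1.34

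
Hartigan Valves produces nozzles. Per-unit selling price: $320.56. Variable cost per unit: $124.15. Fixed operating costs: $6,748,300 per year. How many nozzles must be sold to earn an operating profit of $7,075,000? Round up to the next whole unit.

70,380 nozzles

Unit CM = price − variable cost = $320.56 − $124.15 = $196.41.
Units = (FC + target) / CM = ($6,748,300 + $7,075,000) / $196.41 = 70,379.82, so 70,380 nozzles.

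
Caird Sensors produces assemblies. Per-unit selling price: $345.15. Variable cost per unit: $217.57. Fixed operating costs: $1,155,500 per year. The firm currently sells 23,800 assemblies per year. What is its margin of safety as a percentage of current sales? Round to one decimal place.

61.9%

Unit CM = price − variable cost = $345.15 − $217.57 = $127.58. Break-even units = $1,155,500 ÷ $127.58 = 9,057.06; break-even revenue = 9,057.06 × $345.15 = $3,126,045.03.
Actual sales revenue = 23,800 × $345.15 = $8,214,570.00.
Margin of safety = ($8,214,570.00 − $3,126,045.03) ÷ $8,214,570.00 = 61.9%.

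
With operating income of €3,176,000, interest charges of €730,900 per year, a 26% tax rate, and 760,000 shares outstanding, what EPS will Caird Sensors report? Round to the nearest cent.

€2.38

Pre-tax income = €3,176,000 − €730,900.00 = €2,445,100.00.
Net income = €2,445,100.00 × (1 − 0.26) = €1,809,374.00.
EPS = €1,809,374.00 ÷ 760,000 = €2.38.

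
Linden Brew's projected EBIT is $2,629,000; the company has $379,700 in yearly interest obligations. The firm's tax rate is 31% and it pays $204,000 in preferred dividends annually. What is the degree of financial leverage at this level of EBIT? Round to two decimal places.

Annual interest charges come to $379,700.00.
Preferred dividends grossed up pre-tax: $204,000 / (1 − 0.31) = $295,652.17.
DFL = EBIT ÷ [EBIT − I − D_p/(1−t)] = $2,629,000 ÷ [$2,629,000 − $379,700.00 − $295,652.17] = $2,629,000 ÷ $1,953,647.83 = 1.3457.

1.35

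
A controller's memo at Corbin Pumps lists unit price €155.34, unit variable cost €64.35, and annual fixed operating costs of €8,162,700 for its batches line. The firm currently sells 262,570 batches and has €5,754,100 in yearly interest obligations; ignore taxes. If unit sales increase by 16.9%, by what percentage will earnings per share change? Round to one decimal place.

+40.5%

Contribution at this volume is 262,570 × €90.99 = €23,891,244.30.
Operating income = contribution − fixed costs = €23,891,244.30 − €8,162,700 = €15,728,544.30.
After interest of €5,754,100.00, pre-tax earnings = €9,974,444.30.
DCL = total CM / (EBIT − I) = €23,891,244.30 / €9,974,444.30 = 2.3952.
%ΔEPS = DCL × %ΔSales = 2.3952 × +16.9% = +40.5%.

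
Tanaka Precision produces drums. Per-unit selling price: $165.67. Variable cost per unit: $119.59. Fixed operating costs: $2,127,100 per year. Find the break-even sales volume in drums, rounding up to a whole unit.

46,162 drums

Contribution margin per unit = $165.67 − $119.59 = $46.08.
Break-even volume = fixed costs ÷ CM per unit = $2,127,100 ÷ $46.08 = 46,161.02, so 46,162 drums.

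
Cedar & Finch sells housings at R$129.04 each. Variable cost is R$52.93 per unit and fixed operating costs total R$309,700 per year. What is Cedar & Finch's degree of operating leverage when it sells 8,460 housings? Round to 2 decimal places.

1.93

Total contribution margin = 8,460 × R$76.11 = R$643,890.60.
Subtracting fixed costs: EBIT = R$643,890.60 − R$309,700 = R$334,190.60.
Degree of operating leverage = R$643,890.60 / R$334,190.60 = 1.9267.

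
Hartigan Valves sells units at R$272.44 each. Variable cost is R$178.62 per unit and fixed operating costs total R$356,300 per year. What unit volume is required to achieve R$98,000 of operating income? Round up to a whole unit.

Contribution margin per unit = R$272.44 − R$178.62 = R$93.82.
Required volume = (fixed costs + target profit) ÷ CM = (R$356,300 + R$98,000) ÷ R$93.82 = 4,842.25, so 4,843 units.

4,843 units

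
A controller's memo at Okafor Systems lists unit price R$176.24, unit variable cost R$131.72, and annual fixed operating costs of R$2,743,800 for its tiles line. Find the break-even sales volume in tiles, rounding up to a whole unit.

61,631 tiles

Contribution margin per unit = R$176.24 − R$131.72 = R$44.52.
Units to break even: R$2,743,800 ÷ R$44.52 = 61,630.73, rounded up to 61,631.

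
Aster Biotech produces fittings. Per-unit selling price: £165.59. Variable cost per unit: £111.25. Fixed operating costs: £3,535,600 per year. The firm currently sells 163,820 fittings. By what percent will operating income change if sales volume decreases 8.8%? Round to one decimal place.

Contribution at this volume is 163,820 × £54.34 = £8,901,978.80.
Operating income = contribution − fixed costs = £8,901,978.80 − £3,535,600 = £5,366,378.80.
So DOL = total CM / EBIT = £8,901,978.80 / £5,366,378.80 = 1.6588.
%ΔEBIT = DOL × %ΔSales = 1.6588 × -8.8% = -14.6%.

-14.6%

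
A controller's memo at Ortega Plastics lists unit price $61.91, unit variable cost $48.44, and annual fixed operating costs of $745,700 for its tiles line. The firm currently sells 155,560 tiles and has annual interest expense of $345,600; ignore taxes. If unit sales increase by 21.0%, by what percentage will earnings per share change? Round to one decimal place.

+43.8%

At 155,560 units, contribution = 155,560 × $13.47 = $2,095,393.20.
Subtracting fixed costs: EBIT = $2,095,393.20 − $745,700 = $1,349,693.20.
After interest of $345,600.00, pre-tax earnings = $1,004,093.20.
Degree of combined leverage = contribution ÷ (EBIT − I) = $2,095,393.20 ÷ $1,004,093.20 = 2.0869.
%ΔEPS = DCL × %ΔSales = 2.0869 × +21.0% = +43.8%.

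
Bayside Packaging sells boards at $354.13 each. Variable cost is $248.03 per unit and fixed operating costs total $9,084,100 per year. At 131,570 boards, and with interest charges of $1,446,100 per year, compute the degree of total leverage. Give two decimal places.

Total contribution margin = 131,570 × $106.10 = $13,959,577.00.
Subtracting fixed costs: EBIT = $13,959,577.00 − $9,084,100 = $4,875,477.00. Interest = $1,446,100.00.
DOL = $13,959,577.00 ÷ $4,875,477.00 = 2.8632; DFL = $4,875,477.00 ÷ $3,429,377.00 = 1.4217.
Combined leverage = 2.8632 × 1.4217 = 4.0706.

4.07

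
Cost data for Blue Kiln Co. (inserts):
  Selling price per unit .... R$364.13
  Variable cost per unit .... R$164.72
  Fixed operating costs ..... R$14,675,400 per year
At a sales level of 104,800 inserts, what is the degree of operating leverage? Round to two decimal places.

3.36

Total contribution margin = 104,800 × R$199.41 = R$20,898,168.00.
EBIT = R$20,898,168.00 − R$14,675,400 = R$6,222,768.00.
So DOL = total CM / EBIT = R$20,898,168.00 / R$6,222,768.00 = 3.3583.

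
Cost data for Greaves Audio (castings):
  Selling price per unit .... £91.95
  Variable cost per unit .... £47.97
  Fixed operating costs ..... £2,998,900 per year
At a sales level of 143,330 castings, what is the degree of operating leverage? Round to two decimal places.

1.91

Total contribution margin = 143,330 × £43.98 = £6,303,653.40.
Operating income = contribution − fixed costs = £6,303,653.40 − £2,998,900 = £3,304,753.40.
So DOL = total CM / EBIT = £6,303,653.40 / £3,304,753.40 = 1.9075.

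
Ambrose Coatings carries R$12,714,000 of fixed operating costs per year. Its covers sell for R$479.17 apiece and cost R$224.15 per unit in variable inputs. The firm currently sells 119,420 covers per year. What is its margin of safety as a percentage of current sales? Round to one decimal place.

Unit CM = price − variable cost = R$479.17 − R$224.15 = R$255.02. Break-even units = R$12,714,000 ÷ R$255.02 = 49,854.91; break-even revenue = 49,854.91 × R$479.17 = R$23,888,978.83.
Current sales = 119,420 × R$479.17 = R$57,222,481.40.
Margin of safety = (R$57,222,481.40 − R$23,888,978.83) ÷ R$57,222,481.40 = 58.3%.

58.3%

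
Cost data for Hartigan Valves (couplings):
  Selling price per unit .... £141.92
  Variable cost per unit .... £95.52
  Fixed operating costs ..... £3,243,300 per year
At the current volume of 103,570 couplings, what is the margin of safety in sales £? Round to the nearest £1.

£4,778,630

Contribution margin per unit = £141.92 − £95.52 = £46.40. Break-even units = £3,243,300 ÷ £46.40 = 69,898.71; break-even revenue = 69,898.71 × £141.92 = £9,920,024.48.
Actual sales revenue = 103,570 × £141.92 = £14,698,654.40.
Margin of safety = £14,698,654.40 − £9,920,024.48 = £4,778,630.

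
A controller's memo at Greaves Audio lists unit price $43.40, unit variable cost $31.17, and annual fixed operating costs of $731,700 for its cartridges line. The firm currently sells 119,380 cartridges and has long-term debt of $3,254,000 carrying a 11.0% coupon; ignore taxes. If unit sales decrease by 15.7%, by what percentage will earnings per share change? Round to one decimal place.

Total contribution margin = 119,380 × $12.23 = $1,460,017.40.
Subtracting fixed costs: EBIT = $1,460,017.40 − $731,700 = $728,317.40.
Interest = $357,940.00, so EBIT − I = $370,377.40.
Degree of combined leverage = contribution ÷ (EBIT − I) = $1,460,017.40 ÷ $370,377.40 = 3.9420.
%ΔEPS = DCL × %ΔSales = 3.9420 × -15.7% = -61.9%.

-61.9%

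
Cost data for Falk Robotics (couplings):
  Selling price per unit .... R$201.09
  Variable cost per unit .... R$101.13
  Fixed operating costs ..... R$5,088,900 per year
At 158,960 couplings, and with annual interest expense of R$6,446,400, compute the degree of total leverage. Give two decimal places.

Contribution at this volume is 158,960 × R$99.96 = R$15,889,641.60.
EBIT = R$15,889,641.60 − R$5,088,900 = R$10,800,741.60. Interest = R$6,446,400.00.
DOL = R$15,889,641.60 ÷ R$10,800,741.60 = 1.4712; DFL = R$10,800,741.60 ÷ R$4,354,341.60 = 2.4805.
Combined leverage = 1.4712 × 2.4805 = 3.6493.

3.65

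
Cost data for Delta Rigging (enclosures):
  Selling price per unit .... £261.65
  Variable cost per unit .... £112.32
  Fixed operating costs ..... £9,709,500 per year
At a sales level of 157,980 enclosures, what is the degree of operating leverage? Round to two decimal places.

1.70

At 157,980 units, contribution = 157,980 × £149.33 = £23,591,153.40.
EBIT = £23,591,153.40 − £9,709,500 = £13,881,653.40.
Degree of operating leverage = £23,591,153.40 / £13,881,653.40 = 1.6994.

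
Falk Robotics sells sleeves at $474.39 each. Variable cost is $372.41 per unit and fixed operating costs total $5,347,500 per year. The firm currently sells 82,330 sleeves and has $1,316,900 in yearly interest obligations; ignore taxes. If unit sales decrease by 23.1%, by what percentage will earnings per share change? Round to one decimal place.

-112.0%

Total contribution margin = 82,330 × $101.98 = $8,396,013.40.
Subtracting fixed costs: EBIT = $8,396,013.40 − $5,347,500 = $3,048,513.40.
Interest = $1,316,900.00, so EBIT − I = $1,731,613.40.
Degree of combined leverage = contribution ÷ (EBIT − I) = $8,396,013.40 ÷ $1,731,613.40 = 4.8487.
%ΔEPS = DCL × %ΔSales = 4.8487 × -23.1% = -112.0%.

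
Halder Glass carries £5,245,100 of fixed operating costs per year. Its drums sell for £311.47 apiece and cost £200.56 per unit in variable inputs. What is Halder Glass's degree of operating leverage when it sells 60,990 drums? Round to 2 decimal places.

At 60,990 units, contribution = 60,990 × £110.91 = £6,764,400.90.
EBIT = £6,764,400.90 − £5,245,100 = £1,519,300.90.
DOL = contribution ÷ EBIT = £6,764,400.90 ÷ £1,519,300.90 = 4.4523.

4.45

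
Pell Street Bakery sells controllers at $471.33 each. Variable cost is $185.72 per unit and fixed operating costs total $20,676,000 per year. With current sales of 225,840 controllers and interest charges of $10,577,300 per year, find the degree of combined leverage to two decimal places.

Contribution at this volume is 225,840 × $285.61 = $64,502,162.40.
EBIT = $64,502,162.40 − $20,676,000 = $43,826,162.40. Interest = $10,577,300.00, so EBIT − I = $33,248,862.40.
Degree of total leverage = total CM / (EBIT − interest) = $64,502,162.40 / $33,248,862.40 = 1.9400.

1.94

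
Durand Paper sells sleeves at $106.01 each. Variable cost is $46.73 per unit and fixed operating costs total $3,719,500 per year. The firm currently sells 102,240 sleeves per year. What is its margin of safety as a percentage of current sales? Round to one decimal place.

38.6%

Unit CM = price − variable cost = $106.01 − $46.73 = $59.28. Break-even units = $3,719,500 ÷ $59.28 = 62,744.60; break-even revenue = 62,744.60 × $106.01 = $6,651,555.25.
Current sales = 102,240 × $106.01 = $10,838,462.40.
Margin of safety = ($10,838,462.40 − $6,651,555.25) ÷ $10,838,462.40 = 38.6%.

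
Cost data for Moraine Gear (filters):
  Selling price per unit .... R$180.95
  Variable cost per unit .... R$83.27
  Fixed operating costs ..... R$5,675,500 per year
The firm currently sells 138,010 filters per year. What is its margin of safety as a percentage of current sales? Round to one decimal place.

Unit CM = price − variable cost = R$180.95 − R$83.27 = R$97.68. Break-even units = R$5,675,500 ÷ R$97.68 = 58,102.99; break-even revenue = 58,102.99 × R$180.95 = R$10,513,735.92.
Current sales = 138,010 × R$180.95 = R$24,972,909.50.
Margin of safety = (R$24,972,909.50 − R$10,513,735.92) ÷ R$24,972,909.50 = 57.9%.

57.9%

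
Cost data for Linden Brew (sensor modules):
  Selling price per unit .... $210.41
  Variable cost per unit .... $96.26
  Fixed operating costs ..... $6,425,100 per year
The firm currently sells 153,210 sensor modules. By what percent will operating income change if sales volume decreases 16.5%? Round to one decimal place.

-26.1%

Contribution at this volume is 153,210 × $114.15 = $17,488,921.50.
Operating income = contribution − fixed costs = $17,488,921.50 − $6,425,100 = $11,063,821.50.
So DOL = total CM / EBIT = $17,488,921.50 / $11,063,821.50 = 1.5807.
Operating income changes by 1.5807 × -16.5% = -26.1%.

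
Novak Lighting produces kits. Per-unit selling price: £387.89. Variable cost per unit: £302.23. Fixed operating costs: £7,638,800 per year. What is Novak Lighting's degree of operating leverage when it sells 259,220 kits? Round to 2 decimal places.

Total contribution margin = 259,220 × £85.66 = £22,204,785.20.
EBIT = £22,204,785.20 − £7,638,800 = £14,565,985.20.
So DOL = total CM / EBIT = £22,204,785.20 / £14,565,985.20 = 1.5244.

1.52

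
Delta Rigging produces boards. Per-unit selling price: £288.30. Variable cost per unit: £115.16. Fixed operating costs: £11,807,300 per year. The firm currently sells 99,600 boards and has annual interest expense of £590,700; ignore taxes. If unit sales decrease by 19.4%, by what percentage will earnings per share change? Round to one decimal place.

-69.0%

At 99,600 units, contribution = 99,600 × £173.14 = £17,244,744.00.
EBIT = £17,244,744.00 − £11,807,300 = £5,437,444.00.
Interest = £590,700.00, so EBIT − I = £4,846,744.00.
Degree of combined leverage = contribution ÷ (EBIT − I) = £17,244,744.00 ÷ £4,846,744.00 = 3.5580.
EPS therefore changes by 3.5580 × (-19.4%) = -69.0%.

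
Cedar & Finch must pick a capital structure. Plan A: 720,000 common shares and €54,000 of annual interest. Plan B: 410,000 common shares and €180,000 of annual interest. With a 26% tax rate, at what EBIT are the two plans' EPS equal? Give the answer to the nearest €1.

€346,645

Set EPS_A = EPS_B: (EBIT − €54,000)(1 − 0.26) ÷ 720,000 = (EBIT − €180,000)(1 − 0.26) ÷ 410,000.
The (1 − t) factor cancels: (EBIT − 54,000) × 410,000 = (EBIT − 180,000) × 720,000.
Solving, EBIT = (180,000·720,000 − 54,000·410,000) / (720,000 − 410,000) = 107,460,000,000 / 310,000 = 346,645.16.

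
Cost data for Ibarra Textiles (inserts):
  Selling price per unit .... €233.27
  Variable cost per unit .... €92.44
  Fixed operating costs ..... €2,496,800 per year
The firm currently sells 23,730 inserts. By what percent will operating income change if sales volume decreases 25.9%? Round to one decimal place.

-102.4%

Contribution at this volume is 23,730 × €140.83 = €3,341,895.90.
Subtracting fixed costs: EBIT = €3,341,895.90 − €2,496,800 = €845,095.90.
DOL = contribution ÷ EBIT = €3,341,895.90 ÷ €845,095.90 = 3.9545.
%ΔEBIT = DOL × %ΔSales = 3.9545 × -25.9% = -102.4%.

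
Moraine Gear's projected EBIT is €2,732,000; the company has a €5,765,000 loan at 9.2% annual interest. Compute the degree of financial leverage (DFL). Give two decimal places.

1.24

Annual interest charges come to €530,380.00.
DFL = EBIT ÷ (EBIT − I) = €2,732,000 ÷ (€2,732,000 − €530,380.00) = €2,732,000 ÷ €2,201,620.00 = 1.2409.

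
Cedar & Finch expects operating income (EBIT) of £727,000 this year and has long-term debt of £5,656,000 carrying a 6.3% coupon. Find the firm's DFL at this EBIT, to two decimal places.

Interest = £356,328.00.
DFL = EBIT ÷ (EBIT − I) = £727,000 ÷ (£727,000 − £356,328.00) = £727,000 ÷ £370,672.00 = 1.9613.

1.96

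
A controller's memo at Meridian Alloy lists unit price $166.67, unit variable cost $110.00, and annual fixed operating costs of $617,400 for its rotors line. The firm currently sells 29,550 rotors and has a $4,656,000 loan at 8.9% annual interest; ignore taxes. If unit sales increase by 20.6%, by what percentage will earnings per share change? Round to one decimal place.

Contribution at this volume is 29,550 × $56.67 = $1,674,598.50.
Operating income = contribution − fixed costs = $1,674,598.50 − $617,400 = $1,057,198.50.
Interest = $414,384.00, so EBIT − I = $642,814.50.
DCL = total CM / (EBIT − I) = $1,674,598.50 / $642,814.50 = 2.6051.
EPS therefore changes by 2.6051 × (+20.6%) = +53.7%.

+53.7%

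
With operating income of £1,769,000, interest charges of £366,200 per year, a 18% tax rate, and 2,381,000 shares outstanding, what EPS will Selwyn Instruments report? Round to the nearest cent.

£0.48

Interest = £366,200.00, so EBT = £1,769,000 − £366,200.00 = £1,402,800.00.
Net income = £1,402,800.00 × (1 − 0.18) = £1,150,296.00.
Per share: £1,150,296.00 / 2,381,000 shares = £0.48.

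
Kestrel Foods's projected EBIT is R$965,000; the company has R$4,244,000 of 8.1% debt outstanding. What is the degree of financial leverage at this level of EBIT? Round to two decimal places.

1.55

Annual interest charges come to R$343,764.00.
DFL = EBIT ÷ (EBIT − I) = R$965,000 ÷ (R$965,000 − R$343,764.00) = R$965,000 ÷ R$621,236.00 = 1.5534.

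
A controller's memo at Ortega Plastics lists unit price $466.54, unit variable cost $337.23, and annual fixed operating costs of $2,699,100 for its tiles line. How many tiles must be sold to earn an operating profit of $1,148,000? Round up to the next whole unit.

Contribution margin per unit = $466.54 − $337.23 = $129.31.
Units = (FC + target) / CM = ($2,699,100 + $1,148,000) / $129.31 = 29,750.99, so 29,751 tiles.

29,751 tiles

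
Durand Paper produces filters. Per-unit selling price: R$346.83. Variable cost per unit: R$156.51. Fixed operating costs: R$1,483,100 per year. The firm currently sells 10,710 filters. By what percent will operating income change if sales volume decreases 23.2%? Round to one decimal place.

Total contribution margin = 10,710 × R$190.32 = R$2,038,327.20.
Operating income = contribution − fixed costs = R$2,038,327.20 − R$1,483,100 = R$555,227.20.
DOL = contribution ÷ EBIT = R$2,038,327.20 ÷ R$555,227.20 = 3.6712.
So EBIT moves 3.6712 × (-23.2%) = -85.2%.

-85.2%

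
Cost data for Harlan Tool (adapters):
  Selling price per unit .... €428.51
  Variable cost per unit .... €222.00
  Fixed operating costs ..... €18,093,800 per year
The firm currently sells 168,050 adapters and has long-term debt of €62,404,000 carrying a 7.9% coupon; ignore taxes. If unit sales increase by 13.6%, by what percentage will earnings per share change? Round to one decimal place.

+40.4%

Contribution at this volume is 168,050 × €206.51 = €34,704,005.50.
Subtracting fixed costs: EBIT = €34,704,005.50 − €18,093,800 = €16,610,205.50.
Interest = €4,929,916.00, so EBIT − I = €11,680,289.50.
DCL = total CM / (EBIT − I) = €34,704,005.50 / €11,680,289.50 = 2.9712.
EPS therefore changes by 2.9712 × (+13.6%) = +40.4%.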